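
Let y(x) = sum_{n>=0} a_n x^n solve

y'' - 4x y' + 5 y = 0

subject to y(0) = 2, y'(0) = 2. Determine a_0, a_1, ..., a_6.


Ansatz: y(x) = sum_{n>=0} a_n x^n, so y'(x) = sum_{n>=1} n a_n x^(n-1) and y''(x) = sum_{n>=2} n(n-1) a_n x^(n-2).
Substitute into P(x) y'' + Q(x) y' + R(x) y = 0 with P(x) = 1, Q(x) = -4x, R(x) = 5, and match powers of x.
Initial conditions: a_0 = 2, a_1 = 2.
Setting the coefficient of each power of x to zero and solving order by order (substituting the coefficients already found):
  x^0: 2 a_2 + 5 a_0 = 0  ->  2 a_2 = -5 a_0 = -10  ->  a_2 = -5
  x^1: 6 a_3 + a_1 = 0  ->  6 a_3 = -a_1 = -2  ->  a_3 = -1/3
  x^2: 12 a_4 - 3 a_2 = 0  ->  12 a_4 = 3 a_2 = -15  ->  a_4 = -5/4
  x^3: 20 a_5 - 7 a_3 = 0  ->  20 a_5 = 7 a_3 = -7/3  ->  a_5 = -7/60
  x^4: 30 a_6 - 11 a_4 = 0  ->  30 a_6 = 11 a_4 = -55/4  ->  a_6 = -11/24
Truncated series: y(x) = 2 + 2 x - 5 x^2 - (1/3) x^3 - (5/4) x^4 - (7/60) x^5 - (11/24) x^6 + O(x^7).

a_0 = 2; a_1 = 2; a_2 = -5; a_3 = -1/3; a_4 = -5/4; a_5 = -7/60; a_6 = -11/24


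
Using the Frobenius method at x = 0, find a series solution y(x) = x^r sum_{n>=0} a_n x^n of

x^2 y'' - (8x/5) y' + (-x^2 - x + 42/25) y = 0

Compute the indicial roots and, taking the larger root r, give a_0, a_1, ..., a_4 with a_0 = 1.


Write in Frobenius form y'' + (p(x)/x) y' + (q(x)/x^2) y = 0:
  p(x) = -8/5,  q(x) = -x^2 - x + 42/25.
Indicial equation: r(r-1) + (-8/5) r + (42/25) = 0 -> roots r_1 = 7/5, r_2 = 6/5.
Take r = r_1 = 7/5. Let y(x) = x^r sum_{n>=0} a_n x^n with a_0 = 1.
Substitute y = x^r sum a_n x^n and match x^{r+n}. The recurrence is
  D(n) a_n - 1 a_{n-1} - 1 a_{n-2} = 0,  where D(n) = (r+n)(r+n-1) + (-8/5)(r+n) + (42/25).
  a_n = [1 a_{n-1} + 1 a_{n-2}] / D(n).
Since the indicial polynomial factors as (r - r_1)(r - r_2), D(n) = (r_1 + n - r_1)(r_1 + n - r_2) = n(n + 1/5).
Evaluating step by step (a_0 = 1):
  n = 1: D(1) = 1(1 + 1/5) = 6/5; numerator = 1(1) = 1; a_1 = (1)/(6/5) = 5/6
  n = 2: D(2) = 2(2 + 1/5) = 22/5; numerator = 1(5/6) + 1(1) = 11/6; a_2 = (11/6)/(22/5) = 5/12
  n = 3: D(3) = 3(3 + 1/5) = 48/5; numerator = 1(5/12) + 1(5/6) = 5/4; a_3 = (5/4)/(48/5) = 25/192
  n = 4: D(4) = 4(4 + 1/5) = 84/5; numerator = 1(25/192) + 1(5/12) = 35/64; a_4 = (35/64)/(84/5) = 25/768

r = 7/5; a_0 = 1; a_1 = 5/6; a_2 = 5/12; a_3 = 25/192; a_4 = 25/768


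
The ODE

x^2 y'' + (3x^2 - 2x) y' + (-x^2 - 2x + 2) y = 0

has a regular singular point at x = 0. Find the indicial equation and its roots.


Divide by x^2 to reach normal form y'' + P_1(x) y' + P_2(x) y = 0 with P_1(x) = 3 - 2/x and P_2(x) = -1 - 2/x + 2/x^2.
x = 0 is a singular point because the y'-coefficient 3 - 2/x has a pole at x = 0 and the y-coefficient -1 - 2/x + 2/x^2 has a pole at x = 0.
It is a regular singular point because x P_1(x) = p(x) = 3x - 2 and x^2 P_2(x) = q(x) = -x^2 - 2x + 2 are polynomials, hence analytic at x = 0.
p(0) = -2,  q(0) = 2.
Indicial equation: r(r-1) + p(0) r + q(0) = 0, i.e. r^2 + (p(0) - 1) r + q(0) = 0, i.e. r^2 - 3 r + 2 = 0.
Discriminant: (-3)^2 - 4(2) = 1, so r = (3 ± 1)/2.
Solving: r_1 = 2, r_2 = 1.

indicial: r^2 - 3 r + 2 = 0; roots r_1 = 2, r_2 = 1


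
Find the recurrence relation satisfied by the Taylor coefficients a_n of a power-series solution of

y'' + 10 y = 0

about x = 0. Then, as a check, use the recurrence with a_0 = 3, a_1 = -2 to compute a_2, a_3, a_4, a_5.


Substitute y = sum_n a_n x^n into y'' + (const) y = 0.
y''(x) = sum_{n>=0} (n+2)(n+1) a_{n+2} x^n.
The ODE becomes sum_n [(n+2)(n+1) a_{n+2} + 10 a_n] x^n = 0.
Setting each coefficient to zero gives the recurrence:
  (n+2)(n+1) a_{n+2} + 10 a_n = 0,
  a_{n+2} = -10 / ((n+1)(n+2)) a_n.

Check with a_0 = 3, a_1 = -2 (apply the recurrence for n = 0, 1, 2, 3): a_0 = 3, a_1 = -2, a_2 = -15, a_3 = 10/3, a_4 = 25/2, a_5 = -5/3.

a_{n+2} = -10/((n+1)(n+2)) * a_n; check: a_0 = 3, a_1 = -2, a_2 = -15, a_3 = 10/3, a_4 = 25/2, a_5 = -5/3


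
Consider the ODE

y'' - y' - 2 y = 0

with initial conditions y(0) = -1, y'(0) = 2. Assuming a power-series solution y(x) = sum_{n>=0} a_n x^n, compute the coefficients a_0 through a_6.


Ansatz: y(x) = sum_{n>=0} a_n x^n, so y'(x) = sum_{n>=1} n a_n x^(n-1) and y''(x) = sum_{n>=2} n(n-1) a_n x^(n-2).
Substitute into P(x) y'' + Q(x) y' + R(x) y = 0 with P(x) = 1, Q(x) = -1, R(x) = -2, and match powers of x.
Initial conditions: a_0 = -1, a_1 = 2.
Setting the coefficient of each power of x to zero and solving order by order (substituting the coefficients already found):
  x^0: 2 a_2 - a_1 - 2 a_0 = 0  ->  2 a_2 = a_1 + 2 a_0 = 0  ->  a_2 = 0
  x^1: 6 a_3 - 2 a_2 - 2 a_1 = 0  ->  6 a_3 = 2 a_2 + 2 a_1 = 4  ->  a_3 = 2/3
  x^2: 12 a_4 - 3 a_3 - 2 a_2 = 0  ->  12 a_4 = 3 a_3 + 2 a_2 = 2  ->  a_4 = 1/6
  x^3: 20 a_5 - 4 a_4 - 2 a_3 = 0  ->  20 a_5 = 4 a_4 + 2 a_3 = 2  ->  a_5 = 1/10
  x^4: 30 a_6 - 5 a_5 - 2 a_4 = 0  ->  30 a_6 = 5 a_5 + 2 a_4 = 5/6  ->  a_6 = 1/36
Truncated series: y(x) = -1 + 2 x + (2/3) x^3 + (1/6) x^4 + (1/10) x^5 + (1/36) x^6 + O(x^7).

a_0 = -1; a_1 = 2; a_2 = 0; a_3 = 2/3; a_4 = 1/6; a_5 = 1/10; a_6 = 1/36


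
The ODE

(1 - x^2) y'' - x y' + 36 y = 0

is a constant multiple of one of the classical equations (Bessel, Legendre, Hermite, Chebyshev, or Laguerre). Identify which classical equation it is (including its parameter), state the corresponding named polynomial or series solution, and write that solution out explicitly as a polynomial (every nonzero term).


The equation is already in a standard form:  (1 - x^2) y'' - x y' + 36 y = 0.
This matches the Chebyshev equation (1 - x^2) y'' - x y' + n^2 y = 0 (note the -x y' term, not -2x y') with n^2 = 36, so n = 6; the polynomial solution is T_6(x).
With y = sum_k a_k x^k, matching x^k gives (k+2)(k+1) a_{k+2} = (k^2 - n^2) a_k = (k - 6)(k + 6) a_k. The right side vanishes at k = 6, so the series with the parity of 6 terminates at degree 6.
Standard normalization: leading coefficient of T_n is 2^(n-1), so a_6 = 2^5 = 32. Work downward with a_k = (k+1)(k+2) a_{k+2} / ((k - 6)(k + 6)):
  a_4 = (5)(6)(32) / ((4 - 6)(4 + 6)) = 960/(-20) = -48
  a_2 = (3)(4)(-48) / ((2 - 6)(2 + 6)) = -576/(-32) = 18
  a_0 = (1)(2)(18) / ((0 - 6)(0 + 6)) = 36/(-36) = -1
Hence T_6(x) = 32 x^6 - 48 x^4 + 18 x^2 - 1.

T_6(x); series = 32 x^6 - 48 x^4 + 18 x^2 - 1


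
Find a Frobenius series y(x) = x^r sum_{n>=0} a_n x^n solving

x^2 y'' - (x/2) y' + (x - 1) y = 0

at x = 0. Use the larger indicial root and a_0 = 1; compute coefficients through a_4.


Write in Frobenius form y'' + (p(x)/x) y' + (q(x)/x^2) y = 0:
  p(x) = -1/2,  q(x) = x - 1.
Indicial equation: r(r-1) + (-1/2) r + (-1) = 0 -> roots r_1 = 2, r_2 = -1/2.
Take r = r_1 = 2. Let y(x) = x^r sum_{n>=0} a_n x^n with a_0 = 1.
Substitute y = x^r sum a_n x^n and match x^{r+n}. The recurrence is
  D(n) a_n + 1 a_{n-1} = 0,  where D(n) = (r+n)(r+n-1) + (-1/2)(r+n) + (-1).
  a_n = -1 / D(n) * a_{n-1}.
Since the indicial polynomial factors as (r - r_1)(r - r_2), D(n) = (r_1 + n - r_1)(r_1 + n - r_2) = n(n + 5/2).
Evaluating step by step (a_0 = 1):
  n = 1: D(1) = 1(1 + 5/2) = 7/2; numerator = -1(1) = -1; a_1 = (-1)/(7/2) = -2/7
  n = 2: D(2) = 2(2 + 5/2) = 9; numerator = -1(-2/7) = 2/7; a_2 = (2/7)/(9) = 2/63
  n = 3: D(3) = 3(3 + 5/2) = 33/2; numerator = -1(2/63) = -2/63; a_3 = (-2/63)/(33/2) = -4/2079
  n = 4: D(4) = 4(4 + 5/2) = 26; numerator = -1(-4/2079) = 4/2079; a_4 = (4/2079)/(26) = 2/27027

r = 2; a_0 = 1; a_1 = -2/7; a_2 = 2/63; a_3 = -4/2079; a_4 = 2/27027


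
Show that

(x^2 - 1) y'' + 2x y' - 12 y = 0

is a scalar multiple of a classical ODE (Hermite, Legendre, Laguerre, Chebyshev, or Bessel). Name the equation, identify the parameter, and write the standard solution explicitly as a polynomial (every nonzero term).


All three coefficients share the factor -1; dividing through by -1 gives  (1 - x^2) y'' - 2x y' + 12 y = 0.
This matches the Legendre equation (1 - x^2) y'' - 2x y' + n(n+1) y = 0 (note the -2x y' term) with n(n+1) = 12, so n = 3; the polynomial solution is P_3(x).
With y = sum_k a_k x^k, matching x^k gives (k+2)(k+1) a_{k+2} = [k(k+1) - n(n+1)] a_k = (k - 3)(k + 4) a_k. The right side vanishes at k = 3, so the series with the parity of 3 terminates at degree 3.
Standard normalization (P_n(1) = 1): leading coefficient (2n)!/(2^n (n!)^2) = 720/(8*36) = 5/2, so a_3 = 5/2. Work downward with a_k = (k+1)(k+2) a_{k+2} / ((k - 3)(k + 4)):
  a_1 = (2)(3)(5/2) / ((1 - 3)(1 + 4)) = 15/(-10) = -3/2
Hence P_3(x) = 5 x^3/2 - 3 x/2.

P_3(x); series = 5 x^3/2 - 3 x/2


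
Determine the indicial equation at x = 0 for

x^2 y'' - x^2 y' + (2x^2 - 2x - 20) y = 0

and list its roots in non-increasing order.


Divide by x^2 to reach normal form y'' + P_1(x) y' + P_2(x) y = 0 with P_1(x) = -1 and P_2(x) = 2 - 2/x - 20/x^2.
x = 0 is a singular point because the y-coefficient 2 - 2/x - 20/x^2 has a pole at x = 0.
It is a regular singular point because x P_1(x) = p(x) = -x and x^2 P_2(x) = q(x) = 2x^2 - 2x - 20 are polynomials, hence analytic at x = 0.
p(0) = 0,  q(0) = -20.
Indicial equation: r(r-1) + p(0) r + q(0) = 0, i.e. r^2 + (p(0) - 1) r + q(0) = 0, i.e. r^2 - 1 r - 20 = 0.
Discriminant: (-1)^2 - 4(-20) = 81, so r = (1 ± 9)/2.
Solving: r_1 = 5, r_2 = -4.

indicial: r^2 - 1 r - 20 = 0; roots r_1 = 5, r_2 = -4


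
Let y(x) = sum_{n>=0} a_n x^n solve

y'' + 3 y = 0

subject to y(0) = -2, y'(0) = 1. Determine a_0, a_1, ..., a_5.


Ansatz: y(x) = sum_{n>=0} a_n x^n, so y'(x) = sum_{n>=1} n a_n x^(n-1) and y''(x) = sum_{n>=2} n(n-1) a_n x^(n-2).
Substitute into P(x) y'' + Q(x) y' + R(x) y = 0 with P(x) = 1, Q(x) = 0, R(x) = 3, and match powers of x.
Initial conditions: a_0 = -2, a_1 = 1.
Setting the coefficient of each power of x to zero and solving order by order (substituting the coefficients already found):
  x^0: 2 a_2 + 3 a_0 = 0  ->  2 a_2 = -3 a_0 = 6  ->  a_2 = 3
  x^1: 6 a_3 + 3 a_1 = 0  ->  6 a_3 = -3 a_1 = -3  ->  a_3 = -1/2
  x^2: 12 a_4 + 3 a_2 = 0  ->  12 a_4 = -3 a_2 = -9  ->  a_4 = -3/4
  x^3: 20 a_5 + 3 a_3 = 0  ->  20 a_5 = -3 a_3 = 3/2  ->  a_5 = 3/40
Truncated series: y(x) = -2 + x + 3 x^2 - (1/2) x^3 - (3/4) x^4 + (3/40) x^5 + O(x^6).

a_0 = -2; a_1 = 1; a_2 = 3; a_3 = -1/2; a_4 = -3/4; a_5 = 3/40


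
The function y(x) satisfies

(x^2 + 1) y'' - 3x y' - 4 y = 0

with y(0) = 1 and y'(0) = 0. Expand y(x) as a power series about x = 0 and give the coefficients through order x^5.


Ansatz: y(x) = sum_{n>=0} a_n x^n, so y'(x) = sum_{n>=1} n a_n x^(n-1) and y''(x) = sum_{n>=2} n(n-1) a_n x^(n-2).
Substitute into P(x) y'' + Q(x) y' + R(x) y = 0 with P(x) = x^2 + 1, Q(x) = -3x, R(x) = -4, and match powers of x.
Initial conditions: a_0 = 1, a_1 = 0.
Setting the coefficient of each power of x to zero and solving order by order (substituting the coefficients already found):
  x^0: 2 a_2 - 4 a_0 = 0  ->  2 a_2 = 4 a_0 = 4  ->  a_2 = 2
  x^1: 6 a_3 - 7 a_1 = 0  ->  6 a_3 = 7 a_1 = 0  ->  a_3 = 0
  x^2: 12 a_4 - 8 a_2 = 0  ->  12 a_4 = 8 a_2 = 16  ->  a_4 = 4/3
  x^3: 20 a_5 - 7 a_3 = 0  ->  20 a_5 = 7 a_3 = 0  ->  a_5 = 0
Truncated series: y(x) = 1 + 2 x^2 + (4/3) x^4 + O(x^6).

a_0 = 1; a_1 = 0; a_2 = 2; a_3 = 0; a_4 = 4/3; a_5 = 0


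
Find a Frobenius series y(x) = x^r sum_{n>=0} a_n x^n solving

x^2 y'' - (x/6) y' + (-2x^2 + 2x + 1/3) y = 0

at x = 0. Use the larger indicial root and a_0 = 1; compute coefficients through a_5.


Write in Frobenius form y'' + (p(x)/x) y' + (q(x)/x^2) y = 0:
  p(x) = -1/6,  q(x) = -2x^2 + 2x + 1/3.
Indicial equation: r(r-1) + (-1/6) r + (1/3) = 0 -> roots r_1 = 2/3, r_2 = 1/2.
Take r = r_1 = 2/3. Let y(x) = x^r sum_{n>=0} a_n x^n with a_0 = 1.
Substitute y = x^r sum a_n x^n and match x^{r+n}. The recurrence is
  D(n) a_n + 2 a_{n-1} - 2 a_{n-2} = 0,  where D(n) = (r+n)(r+n-1) + (-1/6)(r+n) + (1/3).
  a_n = [-2 a_{n-1} + 2 a_{n-2}] / D(n).
Since the indicial polynomial factors as (r - r_1)(r - r_2), D(n) = (r_1 + n - r_1)(r_1 + n - r_2) = n(n + 1/6).
Evaluating step by step (a_0 = 1):
  n = 1: D(1) = 1(1 + 1/6) = 7/6; numerator = -2(1) = -2; a_1 = (-2)/(7/6) = -12/7
  n = 2: D(2) = 2(2 + 1/6) = 13/3; numerator = -2(-12/7) + 2(1) = 38/7; a_2 = (38/7)/(13/3) = 114/91
  n = 3: D(3) = 3(3 + 1/6) = 19/2; numerator = -2(114/91) + 2(-12/7) = -540/91; a_3 = (-540/91)/(19/2) = -1080/1729
  n = 4: D(4) = 4(4 + 1/6) = 50/3; numerator = -2(-1080/1729) + 2(114/91) = 6492/1729; a_4 = (6492/1729)/(50/3) = 9738/43225
  n = 5: D(5) = 5(5 + 1/6) = 155/6; numerator = -2(9738/43225) + 2(-1080/1729) = -5652/3325; a_5 = (-5652/3325)/(155/6) = -33912/515375

r = 2/3; a_0 = 1; a_1 = -12/7; a_2 = 114/91; a_3 = -1080/1729; a_4 = 9738/43225; a_5 = -33912/515375


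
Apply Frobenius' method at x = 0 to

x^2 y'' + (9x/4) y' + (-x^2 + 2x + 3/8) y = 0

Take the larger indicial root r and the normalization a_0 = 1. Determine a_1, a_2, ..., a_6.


Write in Frobenius form y'' + (p(x)/x) y' + (q(x)/x^2) y = 0:
  p(x) = 9/4,  q(x) = -x^2 + 2x + 3/8.
Indicial equation: r(r-1) + (9/4) r + (3/8) = 0 -> roots r_1 = -1/2, r_2 = -3/4.
Take r = r_1 = -1/2. Let y(x) = x^r sum_{n>=0} a_n x^n with a_0 = 1.
Substitute y = x^r sum a_n x^n and match x^{r+n}. The recurrence is
  D(n) a_n + 2 a_{n-1} - 1 a_{n-2} = 0,  where D(n) = (r+n)(r+n-1) + (9/4)(r+n) + (3/8).
  a_n = [-2 a_{n-1} + 1 a_{n-2}] / D(n).
Since the indicial polynomial factors as (r - r_1)(r - r_2), D(n) = (r_1 + n - r_1)(r_1 + n - r_2) = n(n + 1/4).
Evaluating step by step (a_0 = 1):
  n = 1: D(1) = 1(1 + 1/4) = 5/4; numerator = -2(1) = -2; a_1 = (-2)/(5/4) = -8/5
  n = 2: D(2) = 2(2 + 1/4) = 9/2; numerator = -2(-8/5) + 1(1) = 21/5; a_2 = (21/5)/(9/2) = 14/15
  n = 3: D(3) = 3(3 + 1/4) = 39/4; numerator = -2(14/15) + 1(-8/5) = -52/15; a_3 = (-52/15)/(39/4) = -16/45
  n = 4: D(4) = 4(4 + 1/4) = 17; numerator = -2(-16/45) + 1(14/15) = 74/45; a_4 = (74/45)/(17) = 74/765
  n = 5: D(5) = 5(5 + 1/4) = 105/4; numerator = -2(74/765) + 1(-16/45) = -28/51; a_5 = (-28/51)/(105/4) = -16/765
  n = 6: D(6) = 6(6 + 1/4) = 75/2; numerator = -2(-16/765) + 1(74/765) = 106/765; a_6 = (106/765)/(75/2) = 212/57375

r = -1/2; a_0 = 1; a_1 = -8/5; a_2 = 14/15; a_3 = -16/45; a_4 = 74/765; a_5 = -16/765; a_6 = 212/57375


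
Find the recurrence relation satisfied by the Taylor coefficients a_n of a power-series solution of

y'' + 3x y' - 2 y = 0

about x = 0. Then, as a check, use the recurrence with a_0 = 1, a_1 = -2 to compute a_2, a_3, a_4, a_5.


Substitute y = sum_n a_n x^n.
y''(x) has coefficient (n+2)(n+1) a_{n+2} at x^n;
3 x y'(x) has coefficient 3 n a_n at x^n (shift);
-2 y(x) has coefficient -2 a_n at x^n.
Matching x^n: (n+2)(n+1) a_{n+2} + (3n - 2) a_n = 0.
Thus a_{n+2} = (-3n + 2) / ((n+1)(n+2)) * a_n.

Check with a_0 = 1, a_1 = -2 (apply the recurrence for n = 0, 1, 2, 3): a_0 = 1, a_1 = -2, a_2 = 1, a_3 = 1/3, a_4 = -1/3, a_5 = -7/60.

a_(n+2) = (-3n + 2) / ((n+1)(n+2)) * a_n; check: a_0 = 1, a_1 = -2, a_2 = 1, a_3 = 1/3, a_4 = -1/3, a_5 = -7/60


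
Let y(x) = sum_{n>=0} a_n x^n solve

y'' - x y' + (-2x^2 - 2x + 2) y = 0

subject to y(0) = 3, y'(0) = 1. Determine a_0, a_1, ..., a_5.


Ansatz: y(x) = sum_{n>=0} a_n x^n, so y'(x) = sum_{n>=1} n a_n x^(n-1) and y''(x) = sum_{n>=2} n(n-1) a_n x^(n-2).
Substitute into P(x) y'' + Q(x) y' + R(x) y = 0 with P(x) = 1, Q(x) = -x, R(x) = -2x^2 - 2x + 2, and match powers of x.
Initial conditions: a_0 = 3, a_1 = 1.
Setting the coefficient of each power of x to zero and solving order by order (substituting the coefficients already found):
  x^0: 2 a_2 + 2 a_0 = 0  ->  2 a_2 = -2 a_0 = -6  ->  a_2 = -3
  x^1: 6 a_3 + a_1 - 2 a_0 = 0  ->  6 a_3 = -a_1 + 2 a_0 = 5  ->  a_3 = 5/6
  x^2: 12 a_4 - 2 a_1 - 2 a_0 = 0  ->  12 a_4 = 2 a_1 + 2 a_0 = 8  ->  a_4 = 2/3
  x^3: 20 a_5 - a_3 - 2 a_2 - 2 a_1 = 0  ->  20 a_5 = a_3 + 2 a_2 + 2 a_1 = -19/6  ->  a_5 = -19/120
Truncated series: y(x) = 3 + x - 3 x^2 + (5/6) x^3 + (2/3) x^4 - (19/120) x^5 + O(x^6).

a_0 = 3; a_1 = 1; a_2 = -3; a_3 = 5/6; a_4 = 2/3; a_5 = -19/120


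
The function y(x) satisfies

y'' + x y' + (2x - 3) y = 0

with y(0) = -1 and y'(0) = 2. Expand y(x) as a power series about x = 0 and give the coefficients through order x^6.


Ansatz: y(x) = sum_{n>=0} a_n x^n, so y'(x) = sum_{n>=1} n a_n x^(n-1) and y''(x) = sum_{n>=2} n(n-1) a_n x^(n-2).
Substitute into P(x) y'' + Q(x) y' + R(x) y = 0 with P(x) = 1, Q(x) = x, R(x) = 2x - 3, and match powers of x.
Initial conditions: a_0 = -1, a_1 = 2.
Setting the coefficient of each power of x to zero and solving order by order (substituting the coefficients already found):
  x^0: 2 a_2 - 3 a_0 = 0  ->  2 a_2 = 3 a_0 = -3  ->  a_2 = -3/2
  x^1: 6 a_3 - 2 a_1 + 2 a_0 = 0  ->  6 a_3 = 2 a_1 - 2 a_0 = 6  ->  a_3 = 1
  x^2: 12 a_4 - a_2 + 2 a_1 = 0  ->  12 a_4 = a_2 - 2 a_1 = -11/2  ->  a_4 = -11/24
  x^3: 20 a_5 + 2 a_2 = 0  ->  20 a_5 = -2 a_2 = 3  ->  a_5 = 3/20
  x^4: 30 a_6 + a_4 + 2 a_3 = 0  ->  30 a_6 = -a_4 - 2 a_3 = -37/24  ->  a_6 = -37/720
Truncated series: y(x) = -1 + 2 x - (3/2) x^2 + x^3 - (11/24) x^4 + (3/20) x^5 - (37/720) x^6 + O(x^7).

a_0 = -1; a_1 = 2; a_2 = -3/2; a_3 = 1; a_4 = -11/24; a_5 = 3/20; a_6 = -37/720


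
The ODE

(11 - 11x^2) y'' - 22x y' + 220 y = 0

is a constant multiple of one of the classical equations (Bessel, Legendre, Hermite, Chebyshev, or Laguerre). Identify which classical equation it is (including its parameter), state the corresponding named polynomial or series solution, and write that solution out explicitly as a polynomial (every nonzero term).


All three coefficients share the factor 11; dividing through by 11 gives  (1 - x^2) y'' - 2x y' + 20 y = 0.
This matches the Legendre equation (1 - x^2) y'' - 2x y' + n(n+1) y = 0 (note the -2x y' term) with n(n+1) = 20, so n = 4; the polynomial solution is P_4(x).
With y = sum_k a_k x^k, matching x^k gives (k+2)(k+1) a_{k+2} = [k(k+1) - n(n+1)] a_k = (k - 4)(k + 5) a_k. The right side vanishes at k = 4, so the series with the parity of 4 terminates at degree 4.
Standard normalization (P_n(1) = 1): leading coefficient (2n)!/(2^n (n!)^2) = 40320/(16*576) = 35/8, so a_4 = 35/8. Work downward with a_k = (k+1)(k+2) a_{k+2} / ((k - 4)(k + 5)):
  a_2 = (3)(4)(35/8) / ((2 - 4)(2 + 5)) = (105/2)/(-14) = -15/4
  a_0 = (1)(2)(-15/4) / ((0 - 4)(0 + 5)) = (-15/2)/(-20) = 3/8
Hence P_4(x) = 35 x^4/8 - 15 x^2/4 + 3/8.

P_4(x); series = 35 x^4/8 - 15 x^2/4 + 3/8


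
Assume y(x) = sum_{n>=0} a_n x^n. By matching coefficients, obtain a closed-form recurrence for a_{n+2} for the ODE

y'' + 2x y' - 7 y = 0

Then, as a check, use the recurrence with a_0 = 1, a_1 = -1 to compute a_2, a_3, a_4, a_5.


Substitute y = sum_n a_n x^n.
y''(x) has coefficient (n+2)(n+1) a_{n+2} at x^n;
2 x y'(x) has coefficient 2 n a_n at x^n (shift);
-7 y(x) has coefficient -7 a_n at x^n.
Matching x^n: (n+2)(n+1) a_{n+2} + (2n - 7) a_n = 0.
Thus a_{n+2} = (-2n + 7) / ((n+1)(n+2)) * a_n.

Check with a_0 = 1, a_1 = -1 (apply the recurrence for n = 0, 1, 2, 3): a_0 = 1, a_1 = -1, a_2 = 7/2, a_3 = -5/6, a_4 = 7/8, a_5 = -1/24.

a_(n+2) = (-2n + 7) / ((n+1)(n+2)) * a_n; check: a_0 = 1, a_1 = -1, a_2 = 7/2, a_3 = -5/6, a_4 = 7/8, a_5 = -1/24


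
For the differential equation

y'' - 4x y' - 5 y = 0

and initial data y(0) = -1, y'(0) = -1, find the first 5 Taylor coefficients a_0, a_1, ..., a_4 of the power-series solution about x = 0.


Ansatz: y(x) = sum_{n>=0} a_n x^n, so y'(x) = sum_{n>=1} n a_n x^(n-1) and y''(x) = sum_{n>=2} n(n-1) a_n x^(n-2).
Substitute into P(x) y'' + Q(x) y' + R(x) y = 0 with P(x) = 1, Q(x) = -4x, R(x) = -5, and match powers of x.
Initial conditions: a_0 = -1, a_1 = -1.
Setting the coefficient of each power of x to zero and solving order by order (substituting the coefficients already found):
  x^0: 2 a_2 - 5 a_0 = 0  ->  2 a_2 = 5 a_0 = -5  ->  a_2 = -5/2
  x^1: 6 a_3 - 9 a_1 = 0  ->  6 a_3 = 9 a_1 = -9  ->  a_3 = -3/2
  x^2: 12 a_4 - 13 a_2 = 0  ->  12 a_4 = 13 a_2 = -65/2  ->  a_4 = -65/24
Truncated series: y(x) = -1 - x - (5/2) x^2 - (3/2) x^3 - (65/24) x^4 + O(x^5).

a_0 = -1; a_1 = -1; a_2 = -5/2; a_3 = -3/2; a_4 = -65/24


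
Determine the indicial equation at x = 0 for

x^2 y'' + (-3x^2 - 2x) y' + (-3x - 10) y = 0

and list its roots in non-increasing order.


Divide by x^2 to reach normal form y'' + P_1(x) y' + P_2(x) y = 0 with P_1(x) = -3 - 2/x and P_2(x) = -3/x - 10/x^2.
x = 0 is a singular point because the y'-coefficient -3 - 2/x has a pole at x = 0 and the y-coefficient -3/x - 10/x^2 has a pole at x = 0.
It is a regular singular point because x P_1(x) = p(x) = -3x - 2 and x^2 P_2(x) = q(x) = -3x - 10 are polynomials, hence analytic at x = 0.
p(0) = -2,  q(0) = -10.
Indicial equation: r(r-1) + p(0) r + q(0) = 0, i.e. r^2 + (p(0) - 1) r + q(0) = 0, i.e. r^2 - 3 r - 10 = 0.
Discriminant: (-3)^2 - 4(-10) = 49, so r = (3 ± 7)/2.
Solving: r_1 = 5, r_2 = -2.

indicial: r^2 - 3 r - 10 = 0; roots r_1 = 5, r_2 = -2


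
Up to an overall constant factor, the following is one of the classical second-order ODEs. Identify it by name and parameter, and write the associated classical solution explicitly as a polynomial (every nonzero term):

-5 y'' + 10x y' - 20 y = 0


All three coefficients share the factor -5; dividing through by -5 gives  y'' - 2x y' + 4 y = 0.
This matches the Hermite equation y'' - 2x y' + 2n y = 0 with 2n = 4, so n = 2; the polynomial solution is H_2(x).
With y = sum_k a_k x^k, matching x^k gives (k+2)(k+1) a_{k+2} = 2(k - n) a_k = 2(k - 2) a_k. The right side vanishes at k = 2, so the series with the parity of 2 terminates at degree 2.
Standard normalization: leading coefficient of H_n is 2^n, so a_2 = 2^2 = 4. Work downward with a_k = (k+1)(k+2) a_{k+2} / (2(k - n)):
  a_0 = (1)(2)(4) / (2(0 - 2)) = 8/(-4) = -2
Hence H_2(x) = 4 x^2 - 2.

H_2(x); series = 4 x^2 - 2


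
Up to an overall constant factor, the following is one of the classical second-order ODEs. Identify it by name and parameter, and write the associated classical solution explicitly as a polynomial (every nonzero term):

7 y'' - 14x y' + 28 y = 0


All three coefficients share the factor 7; dividing through by 7 gives  y'' - 2x y' + 4 y = 0.
This matches the Hermite equation y'' - 2x y' + 2n y = 0 with 2n = 4, so n = 2; the polynomial solution is H_2(x).
With y = sum_k a_k x^k, matching x^k gives (k+2)(k+1) a_{k+2} = 2(k - n) a_k = 2(k - 2) a_k. The right side vanishes at k = 2, so the series with the parity of 2 terminates at degree 2.
Standard normalization: leading coefficient of H_n is 2^n, so a_2 = 2^2 = 4. Work downward with a_k = (k+1)(k+2) a_{k+2} / (2(k - n)):
  a_0 = (1)(2)(4) / (2(0 - 2)) = 8/(-4) = -2
Hence H_2(x) = 4 x^2 - 2.

H_2(x); series = 4 x^2 - 2


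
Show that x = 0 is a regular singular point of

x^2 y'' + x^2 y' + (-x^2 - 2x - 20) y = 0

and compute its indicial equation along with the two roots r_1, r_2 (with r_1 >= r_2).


Divide by x^2 to reach normal form y'' + P_1(x) y' + P_2(x) y = 0 with P_1(x) = 1 and P_2(x) = -1 - 2/x - 20/x^2.
x = 0 is a singular point because the y-coefficient -1 - 2/x - 20/x^2 has a pole at x = 0.
It is a regular singular point because x P_1(x) = p(x) = x and x^2 P_2(x) = q(x) = -x^2 - 2x - 20 are polynomials, hence analytic at x = 0.
p(0) = 0,  q(0) = -20.
Indicial equation: r(r-1) + p(0) r + q(0) = 0, i.e. r^2 + (p(0) - 1) r + q(0) = 0, i.e. r^2 - 1 r - 20 = 0.
Discriminant: (-1)^2 - 4(-20) = 81, so r = (1 ± 9)/2.
Solving: r_1 = 5, r_2 = -4.

indicial: r^2 - 1 r - 20 = 0; roots r_1 = 5, r_2 = -4


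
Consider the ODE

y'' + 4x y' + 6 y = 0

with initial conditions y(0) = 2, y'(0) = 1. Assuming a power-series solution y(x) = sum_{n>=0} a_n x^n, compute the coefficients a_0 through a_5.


Ansatz: y(x) = sum_{n>=0} a_n x^n, so y'(x) = sum_{n>=1} n a_n x^(n-1) and y''(x) = sum_{n>=2} n(n-1) a_n x^(n-2).
Substitute into P(x) y'' + Q(x) y' + R(x) y = 0 with P(x) = 1, Q(x) = 4x, R(x) = 6, and match powers of x.
Initial conditions: a_0 = 2, a_1 = 1.
Setting the coefficient of each power of x to zero and solving order by order (substituting the coefficients already found):
  x^0: 2 a_2 + 6 a_0 = 0  ->  2 a_2 = -6 a_0 = -12  ->  a_2 = -6
  x^1: 6 a_3 + 10 a_1 = 0  ->  6 a_3 = -10 a_1 = -10  ->  a_3 = -5/3
  x^2: 12 a_4 + 14 a_2 = 0  ->  12 a_4 = -14 a_2 = 84  ->  a_4 = 7
  x^3: 20 a_5 + 18 a_3 = 0  ->  20 a_5 = -18 a_3 = 30  ->  a_5 = 3/2
Truncated series: y(x) = 2 + x - 6 x^2 - (5/3) x^3 + 7 x^4 + (3/2) x^5 + O(x^6).

a_0 = 2; a_1 = 1; a_2 = -6; a_3 = -5/3; a_4 = 7; a_5 = 3/2


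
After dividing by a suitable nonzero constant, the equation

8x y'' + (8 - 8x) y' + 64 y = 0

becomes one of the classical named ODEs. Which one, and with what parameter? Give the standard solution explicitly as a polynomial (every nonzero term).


All three coefficients share the factor 8; dividing through by 8 gives  x y'' + (1 - x) y' + 8 y = 0.
This matches the Laguerre equation x y'' + (1 - x) y' + n y = 0 with n = 8; the polynomial solution is L_8(x).
With y = sum_k a_k x^k, matching x^k gives (k+1)k a_{k+1} + (k+1) a_{k+1} - k a_k + n a_k = 0, i.e. (k+1)^2 a_{k+1} = (k - n) a_k = (k - 8) a_k. The right side vanishes at k = 8, so the series terminates at degree 8.
Standard normalization L_n(0) = 1 gives a_0 = 1. Work upward with a_{k+1} = (k - 8) a_k / (k+1)^2:
  a_1 = (0 - 8)(1) / 1^2 = -8/1 = -8
  a_2 = (1 - 8)(-8) / 2^2 = 56/4 = 14
  a_3 = (2 - 8)(14) / 3^2 = -84/9 = -28/3
  a_4 = (3 - 8)(-28/3) / 4^2 = (140/3)/16 = 35/12
  a_5 = (4 - 8)(35/12) / 5^2 = (-35/3)/25 = -7/15
  a_6 = (5 - 8)(-7/15) / 6^2 = (7/5)/36 = 7/180
  a_7 = (6 - 8)(7/180) / 7^2 = (-7/90)/49 = -1/630
  a_8 = (7 - 8)(-1/630) / 8^2 = (1/630)/64 = 1/40320
Hence L_8(x) = x^8/40320 - x^7/630 + 7 x^6/180 - 7 x^5/15 + 35 x^4/12 - 28 x^3/3 + 14 x^2 - 8 x + 1.

L_8(x); series = x^8/40320 - x^7/630 + 7 x^6/180 - 7 x^5/15 + 35 x^4/12 - 28 x^3/3 + 14 x^2 - 8 x + 1


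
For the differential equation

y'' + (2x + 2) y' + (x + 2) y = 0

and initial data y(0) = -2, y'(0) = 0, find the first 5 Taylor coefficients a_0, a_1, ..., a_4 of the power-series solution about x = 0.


Ansatz: y(x) = sum_{n>=0} a_n x^n, so y'(x) = sum_{n>=1} n a_n x^(n-1) and y''(x) = sum_{n>=2} n(n-1) a_n x^(n-2).
Substitute into P(x) y'' + Q(x) y' + R(x) y = 0 with P(x) = 1, Q(x) = 2x + 2, R(x) = x + 2, and match powers of x.
Initial conditions: a_0 = -2, a_1 = 0.
Setting the coefficient of each power of x to zero and solving order by order (substituting the coefficients already found):
  x^0: 2 a_2 + 2 a_1 + 2 a_0 = 0  ->  2 a_2 = -2 a_1 - 2 a_0 = 4  ->  a_2 = 2
  x^1: 6 a_3 + 4 a_2 + 4 a_1 + a_0 = 0  ->  6 a_3 = -4 a_2 - 4 a_1 - a_0 = -6  ->  a_3 = -1
  x^2: 12 a_4 + 6 a_3 + 6 a_2 + a_1 = 0  ->  12 a_4 = -6 a_3 - 6 a_2 - a_1 = -6  ->  a_4 = -1/2
Truncated series: y(x) = -2 + 2 x^2 - x^3 - (1/2) x^4 + O(x^5).

a_0 = -2; a_1 = 0; a_2 = 2; a_3 = -1; a_4 = -1/2


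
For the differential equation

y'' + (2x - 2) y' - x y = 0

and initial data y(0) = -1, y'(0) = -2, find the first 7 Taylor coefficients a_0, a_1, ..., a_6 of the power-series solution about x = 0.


Ansatz: y(x) = sum_{n>=0} a_n x^n, so y'(x) = sum_{n>=1} n a_n x^(n-1) and y''(x) = sum_{n>=2} n(n-1) a_n x^(n-2).
Substitute into P(x) y'' + Q(x) y' + R(x) y = 0 with P(x) = 1, Q(x) = 2x - 2, R(x) = -x, and match powers of x.
Initial conditions: a_0 = -1, a_1 = -2.
Setting the coefficient of each power of x to zero and solving order by order (substituting the coefficients already found):
  x^0: 2 a_2 - 2 a_1 = 0  ->  2 a_2 = 2 a_1 = -4  ->  a_2 = -2
  x^1: 6 a_3 - 4 a_2 + 2 a_1 - a_0 = 0  ->  6 a_3 = 4 a_2 - 2 a_1 + a_0 = -5  ->  a_3 = -5/6
  x^2: 12 a_4 - 6 a_3 + 4 a_2 - a_1 = 0  ->  12 a_4 = 6 a_3 - 4 a_2 + a_1 = 1  ->  a_4 = 1/12
  x^3: 20 a_5 - 8 a_4 + 6 a_3 - a_2 = 0  ->  20 a_5 = 8 a_4 - 6 a_3 + a_2 = 11/3  ->  a_5 = 11/60
  x^4: 30 a_6 - 10 a_5 + 8 a_4 - a_3 = 0  ->  30 a_6 = 10 a_5 - 8 a_4 + a_3 = 1/3  ->  a_6 = 1/90
Truncated series: y(x) = -1 - 2 x - 2 x^2 - (5/6) x^3 + (1/12) x^4 + (11/60) x^5 + (1/90) x^6 + O(x^7).

a_0 = -1; a_1 = -2; a_2 = -2; a_3 = -5/6; a_4 = 1/12; a_5 = 11/60; a_6 = 1/90


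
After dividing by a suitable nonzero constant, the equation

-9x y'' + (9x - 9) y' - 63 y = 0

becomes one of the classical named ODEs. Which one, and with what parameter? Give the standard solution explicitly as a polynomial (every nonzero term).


All three coefficients share the factor -9; dividing through by -9 gives  x y'' + (1 - x) y' + 7 y = 0.
This matches the Laguerre equation x y'' + (1 - x) y' + n y = 0 with n = 7; the polynomial solution is L_7(x).
With y = sum_k a_k x^k, matching x^k gives (k+1)k a_{k+1} + (k+1) a_{k+1} - k a_k + n a_k = 0, i.e. (k+1)^2 a_{k+1} = (k - n) a_k = (k - 7) a_k. The right side vanishes at k = 7, so the series terminates at degree 7.
Standard normalization L_n(0) = 1 gives a_0 = 1. Work upward with a_{k+1} = (k - 7) a_k / (k+1)^2:
  a_1 = (0 - 7)(1) / 1^2 = -7/1 = -7
  a_2 = (1 - 7)(-7) / 2^2 = 42/4 = 21/2
  a_3 = (2 - 7)(21/2) / 3^2 = (-105/2)/9 = -35/6
  a_4 = (3 - 7)(-35/6) / 4^2 = (70/3)/16 = 35/24
  a_5 = (4 - 7)(35/24) / 5^2 = (-35/8)/25 = -7/40
  a_6 = (5 - 7)(-7/40) / 6^2 = (7/20)/36 = 7/720
  a_7 = (6 - 7)(7/720) / 7^2 = (-7/720)/49 = -1/5040
Hence L_7(x) = -x^7/5040 + 7 x^6/720 - 7 x^5/40 + 35 x^4/24 - 35 x^3/6 + 21 x^2/2 - 7 x + 1.

L_7(x); series = -x^7/5040 + 7 x^6/720 - 7 x^5/40 + 35 x^4/24 - 35 x^3/6 + 21 x^2/2 - 7 x + 1


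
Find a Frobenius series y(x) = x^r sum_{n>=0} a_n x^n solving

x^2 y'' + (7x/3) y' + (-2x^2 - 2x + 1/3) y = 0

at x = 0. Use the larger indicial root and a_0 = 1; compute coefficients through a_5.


Write in Frobenius form y'' + (p(x)/x) y' + (q(x)/x^2) y = 0:
  p(x) = 7/3,  q(x) = -2x^2 - 2x + 1/3.
Indicial equation: r(r-1) + (7/3) r + (1/3) = 0 -> roots r_1 = -1/3, r_2 = -1.
Take r = r_1 = -1/3. Let y(x) = x^r sum_{n>=0} a_n x^n with a_0 = 1.
Substitute y = x^r sum a_n x^n and match x^{r+n}. The recurrence is
  D(n) a_n - 2 a_{n-1} - 2 a_{n-2} = 0,  where D(n) = (r+n)(r+n-1) + (7/3)(r+n) + (1/3).
  a_n = [2 a_{n-1} + 2 a_{n-2}] / D(n).
Since the indicial polynomial factors as (r - r_1)(r - r_2), D(n) = (r_1 + n - r_1)(r_1 + n - r_2) = n(n + 2/3).
Evaluating step by step (a_0 = 1):
  n = 1: D(1) = 1(1 + 2/3) = 5/3; numerator = 2(1) = 2; a_1 = (2)/(5/3) = 6/5
  n = 2: D(2) = 2(2 + 2/3) = 16/3; numerator = 2(6/5) + 2(1) = 22/5; a_2 = (22/5)/(16/3) = 33/40
  n = 3: D(3) = 3(3 + 2/3) = 11; numerator = 2(33/40) + 2(6/5) = 81/20; a_3 = (81/20)/(11) = 81/220
  n = 4: D(4) = 4(4 + 2/3) = 56/3; numerator = 2(81/220) + 2(33/40) = 105/44; a_4 = (105/44)/(56/3) = 45/352
  n = 5: D(5) = 5(5 + 2/3) = 85/3; numerator = 2(45/352) + 2(81/220) = 873/880; a_5 = (873/880)/(85/3) = 2619/74800

r = -1/3; a_0 = 1; a_1 = 6/5; a_2 = 33/40; a_3 = 81/220; a_4 = 45/352; a_5 = 2619/74800


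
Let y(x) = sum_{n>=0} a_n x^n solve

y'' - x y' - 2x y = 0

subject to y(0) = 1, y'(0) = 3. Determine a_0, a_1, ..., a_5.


Ansatz: y(x) = sum_{n>=0} a_n x^n, so y'(x) = sum_{n>=1} n a_n x^(n-1) and y''(x) = sum_{n>=2} n(n-1) a_n x^(n-2).
Substitute into P(x) y'' + Q(x) y' + R(x) y = 0 with P(x) = 1, Q(x) = -x, R(x) = -2x, and match powers of x.
Initial conditions: a_0 = 1, a_1 = 3.
Setting the coefficient of each power of x to zero and solving order by order (substituting the coefficients already found):
  x^0: 2 a_2 = 0  ->  a_2 = 0
  x^1: 6 a_3 - a_1 - 2 a_0 = 0  ->  6 a_3 = a_1 + 2 a_0 = 5  ->  a_3 = 5/6
  x^2: 12 a_4 - 2 a_2 - 2 a_1 = 0  ->  12 a_4 = 2 a_2 + 2 a_1 = 6  ->  a_4 = 1/2
  x^3: 20 a_5 - 3 a_3 - 2 a_2 = 0  ->  20 a_5 = 3 a_3 + 2 a_2 = 5/2  ->  a_5 = 1/8
Truncated series: y(x) = 1 + 3 x + (5/6) x^3 + (1/2) x^4 + (1/8) x^5 + O(x^6).

a_0 = 1; a_1 = 3; a_2 = 0; a_3 = 5/6; a_4 = 1/2; a_5 = 1/8


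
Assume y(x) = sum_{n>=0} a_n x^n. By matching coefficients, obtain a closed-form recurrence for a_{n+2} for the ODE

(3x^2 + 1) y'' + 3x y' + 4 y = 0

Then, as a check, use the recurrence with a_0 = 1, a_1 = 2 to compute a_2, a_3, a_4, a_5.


Substitute y = sum_n a_n x^n.
(1 + 3 x^2) y'' contributes (n+2)(n+1) a_{n+2} + 3 n(n-1) a_n at x^n.
3 x y'(x) contributes 3 n a_n at x^n.
4 y(x) contributes 4 a_n at x^n.
Matching x^n: (n+2)(n+1) a_{n+2} + (3 n(n-1) + 3 n + 4) a_n = 0.
Thus a_{n+2} = (-3 n(n-1) - 3 n - 4) / ((n+1)(n+2)) * a_n.

Check with a_0 = 1, a_1 = 2 (apply the recurrence for n = 0, 1, 2, 3): a_0 = 1, a_1 = 2, a_2 = -2, a_3 = -7/3, a_4 = 8/3, a_5 = 217/60.

a_(n+2) = (-3 n(n-1) - 3 n - 4) / ((n+1)(n+2)) * a_n; check: a_0 = 1, a_1 = 2, a_2 = -2, a_3 = -7/3, a_4 = 8/3, a_5 = 217/60


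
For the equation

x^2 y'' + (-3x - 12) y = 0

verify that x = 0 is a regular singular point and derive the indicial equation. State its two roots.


Divide by x^2 to reach normal form y'' + P_1(x) y' + P_2(x) y = 0 with P_1(x) = 0 and P_2(x) = -3/x - 12/x^2.
x = 0 is a singular point because the y-coefficient -3/x - 12/x^2 has a pole at x = 0.
It is a regular singular point because x P_1(x) = p(x) = 0 and x^2 P_2(x) = q(x) = -3x - 12 are polynomials, hence analytic at x = 0.
p(0) = 0,  q(0) = -12.
Indicial equation: r(r-1) + p(0) r + q(0) = 0, i.e. r^2 + (p(0) - 1) r + q(0) = 0, i.e. r^2 - 1 r - 12 = 0.
Discriminant: (-1)^2 - 4(-12) = 49, so r = (1 ± 7)/2.
Solving: r_1 = 4, r_2 = -3.

indicial: r^2 - 1 r - 12 = 0; roots r_1 = 4, r_2 = -3


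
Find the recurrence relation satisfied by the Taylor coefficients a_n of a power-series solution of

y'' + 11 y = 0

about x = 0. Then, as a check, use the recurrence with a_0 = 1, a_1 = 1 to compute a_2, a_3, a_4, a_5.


Substitute y = sum_n a_n x^n into y'' + (const) y = 0.
y''(x) = sum_{n>=0} (n+2)(n+1) a_{n+2} x^n.
The ODE becomes sum_n [(n+2)(n+1) a_{n+2} + 11 a_n] x^n = 0.
Setting each coefficient to zero gives the recurrence:
  (n+2)(n+1) a_{n+2} + 11 a_n = 0,
  a_{n+2} = -11 / ((n+1)(n+2)) a_n.

Check with a_0 = 1, a_1 = 1 (apply the recurrence for n = 0, 1, 2, 3): a_0 = 1, a_1 = 1, a_2 = -11/2, a_3 = -11/6, a_4 = 121/24, a_5 = 121/120.

a_{n+2} = -11/((n+1)(n+2)) * a_n; check: a_0 = 1, a_1 = 1, a_2 = -11/2, a_3 = -11/6, a_4 = 121/24, a_5 = 121/120


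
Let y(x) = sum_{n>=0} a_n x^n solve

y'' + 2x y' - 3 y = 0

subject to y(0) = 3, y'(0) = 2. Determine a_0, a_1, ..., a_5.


Ansatz: y(x) = sum_{n>=0} a_n x^n, so y'(x) = sum_{n>=1} n a_n x^(n-1) and y''(x) = sum_{n>=2} n(n-1) a_n x^(n-2).
Substitute into P(x) y'' + Q(x) y' + R(x) y = 0 with P(x) = 1, Q(x) = 2x, R(x) = -3, and match powers of x.
Initial conditions: a_0 = 3, a_1 = 2.
Setting the coefficient of each power of x to zero and solving order by order (substituting the coefficients already found):
  x^0: 2 a_2 - 3 a_0 = 0  ->  2 a_2 = 3 a_0 = 9  ->  a_2 = 9/2
  x^1: 6 a_3 - a_1 = 0  ->  6 a_3 = a_1 = 2  ->  a_3 = 1/3
  x^2: 12 a_4 + a_2 = 0  ->  12 a_4 = -a_2 = -9/2  ->  a_4 = -3/8
  x^3: 20 a_5 + 3 a_3 = 0  ->  20 a_5 = -3 a_3 = -1  ->  a_5 = -1/20
Truncated series: y(x) = 3 + 2 x + (9/2) x^2 + (1/3) x^3 - (3/8) x^4 - (1/20) x^5 + O(x^6).

a_0 = 3; a_1 = 2; a_2 = 9/2; a_3 = 1/3; a_4 = -3/8; a_5 = -1/20


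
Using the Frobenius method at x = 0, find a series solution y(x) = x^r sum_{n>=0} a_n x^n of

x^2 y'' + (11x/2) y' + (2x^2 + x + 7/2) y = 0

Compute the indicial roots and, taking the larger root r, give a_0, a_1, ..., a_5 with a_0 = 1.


Write in Frobenius form y'' + (p(x)/x) y' + (q(x)/x^2) y = 0:
  p(x) = 11/2,  q(x) = 2x^2 + x + 7/2.
Indicial equation: r(r-1) + (11/2) r + (7/2) = 0 -> roots r_1 = -1, r_2 = -7/2.
Take r = r_1 = -1. Let y(x) = x^r sum_{n>=0} a_n x^n with a_0 = 1.
Substitute y = x^r sum a_n x^n and match x^{r+n}. The recurrence is
  D(n) a_n + 1 a_{n-1} + 2 a_{n-2} = 0,  where D(n) = (r+n)(r+n-1) + (11/2)(r+n) + (7/2).
  a_n = [-1 a_{n-1} - 2 a_{n-2}] / D(n).
Since the indicial polynomial factors as (r - r_1)(r - r_2), D(n) = (r_1 + n - r_1)(r_1 + n - r_2) = n(n + 5/2).
Evaluating step by step (a_0 = 1):
  n = 1: D(1) = 1(1 + 5/2) = 7/2; numerator = -1(1) = -1; a_1 = (-1)/(7/2) = -2/7
  n = 2: D(2) = 2(2 + 5/2) = 9; numerator = -1(-2/7) - 2(1) = -12/7; a_2 = (-12/7)/(9) = -4/21
  n = 3: D(3) = 3(3 + 5/2) = 33/2; numerator = -1(-4/21) - 2(-2/7) = 16/21; a_3 = (16/21)/(33/2) = 32/693
  n = 4: D(4) = 4(4 + 5/2) = 26; numerator = -1(32/693) - 2(-4/21) = 232/693; a_4 = (232/693)/(26) = 116/9009
  n = 5: D(5) = 5(5 + 5/2) = 75/2; numerator = -1(116/9009) - 2(32/693) = -316/3003; a_5 = (-316/3003)/(75/2) = -632/225225

r = -1; a_0 = 1; a_1 = -2/7; a_2 = -4/21; a_3 = 32/693; a_4 = 116/9009; a_5 = -632/225225


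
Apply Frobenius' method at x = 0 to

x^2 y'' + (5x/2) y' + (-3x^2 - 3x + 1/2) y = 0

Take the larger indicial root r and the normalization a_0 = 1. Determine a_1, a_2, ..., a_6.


Write in Frobenius form y'' + (p(x)/x) y' + (q(x)/x^2) y = 0:
  p(x) = 5/2,  q(x) = -3x^2 - 3x + 1/2.
Indicial equation: r(r-1) + (5/2) r + (1/2) = 0 -> roots r_1 = -1/2, r_2 = -1.
Take r = r_1 = -1/2. Let y(x) = x^r sum_{n>=0} a_n x^n with a_0 = 1.
Substitute y = x^r sum a_n x^n and match x^{r+n}. The recurrence is
  D(n) a_n - 3 a_{n-1} - 3 a_{n-2} = 0,  where D(n) = (r+n)(r+n-1) + (5/2)(r+n) + (1/2).
  a_n = [3 a_{n-1} + 3 a_{n-2}] / D(n).
Since the indicial polynomial factors as (r - r_1)(r - r_2), D(n) = (r_1 + n - r_1)(r_1 + n - r_2) = n(n + 1/2).
Evaluating step by step (a_0 = 1):
  n = 1: D(1) = 1(1 + 1/2) = 3/2; numerator = 3(1) = 3; a_1 = (3)/(3/2) = 2
  n = 2: D(2) = 2(2 + 1/2) = 5; numerator = 3(2) + 3(1) = 9; a_2 = (9)/(5) = 9/5
  n = 3: D(3) = 3(3 + 1/2) = 21/2; numerator = 3(9/5) + 3(2) = 57/5; a_3 = (57/5)/(21/2) = 38/35
  n = 4: D(4) = 4(4 + 1/2) = 18; numerator = 3(38/35) + 3(9/5) = 303/35; a_4 = (303/35)/(18) = 101/210
  n = 5: D(5) = 5(5 + 1/2) = 55/2; numerator = 3(101/210) + 3(38/35) = 47/10; a_5 = (47/10)/(55/2) = 47/275
  n = 6: D(6) = 6(6 + 1/2) = 39; numerator = 3(47/275) + 3(101/210) = 7529/3850; a_6 = (7529/3850)/(39) = 7529/150150

r = -1/2; a_0 = 1; a_1 = 2; a_2 = 9/5; a_3 = 38/35; a_4 = 101/210; a_5 = 47/275; a_6 = 7529/150150


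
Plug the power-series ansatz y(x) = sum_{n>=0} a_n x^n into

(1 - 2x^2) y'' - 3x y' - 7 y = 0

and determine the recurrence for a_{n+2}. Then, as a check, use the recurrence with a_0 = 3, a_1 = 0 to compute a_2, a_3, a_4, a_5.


Substitute y = sum_n a_n x^n.
(1 - 2 x^2) y'' contributes (n+2)(n+1) a_{n+2} - 2 n(n-1) a_n at x^n.
-3 x y'(x) contributes -3 n a_n at x^n.
-7 y(x) contributes -7 a_n at x^n.
Matching x^n: (n+2)(n+1) a_{n+2} + (-2 n(n-1) - 3 n - 7) a_n = 0.
Thus a_{n+2} = (2 n(n-1) + 3 n + 7) / ((n+1)(n+2)) * a_n.

Check with a_0 = 3, a_1 = 0 (apply the recurrence for n = 0, 1, 2, 3): a_0 = 3, a_1 = 0, a_2 = 21/2, a_3 = 0, a_4 = 119/8, a_5 = 0.

a_(n+2) = (2 n(n-1) + 3 n + 7) / ((n+1)(n+2)) * a_n; check: a_0 = 3, a_1 = 0, a_2 = 21/2, a_3 = 0, a_4 = 119/8, a_5 = 0


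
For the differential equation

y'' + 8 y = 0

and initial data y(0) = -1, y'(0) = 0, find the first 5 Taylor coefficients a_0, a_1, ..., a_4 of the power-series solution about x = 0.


Ansatz: y(x) = sum_{n>=0} a_n x^n, so y'(x) = sum_{n>=1} n a_n x^(n-1) and y''(x) = sum_{n>=2} n(n-1) a_n x^(n-2).
Substitute into P(x) y'' + Q(x) y' + R(x) y = 0 with P(x) = 1, Q(x) = 0, R(x) = 8, and match powers of x.
Initial conditions: a_0 = -1, a_1 = 0.
Setting the coefficient of each power of x to zero and solving order by order (substituting the coefficients already found):
  x^0: 2 a_2 + 8 a_0 = 0  ->  2 a_2 = -8 a_0 = 8  ->  a_2 = 4
  x^1: 6 a_3 + 8 a_1 = 0  ->  6 a_3 = -8 a_1 = 0  ->  a_3 = 0
  x^2: 12 a_4 + 8 a_2 = 0  ->  12 a_4 = -8 a_2 = -32  ->  a_4 = -8/3
Truncated series: y(x) = -1 + 4 x^2 - (8/3) x^4 + O(x^5).

a_0 = -1; a_1 = 0; a_2 = 4; a_3 = 0; a_4 = -8/3


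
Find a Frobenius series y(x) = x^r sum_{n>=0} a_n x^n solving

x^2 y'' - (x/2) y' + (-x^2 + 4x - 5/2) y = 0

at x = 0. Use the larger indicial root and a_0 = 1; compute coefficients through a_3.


Write in Frobenius form y'' + (p(x)/x) y' + (q(x)/x^2) y = 0:
  p(x) = -1/2,  q(x) = -x^2 + 4x - 5/2.
Indicial equation: r(r-1) + (-1/2) r + (-5/2) = 0 -> roots r_1 = 5/2, r_2 = -1.
Take r = r_1 = 5/2. Let y(x) = x^r sum_{n>=0} a_n x^n with a_0 = 1.
Substitute y = x^r sum a_n x^n and match x^{r+n}. The recurrence is
  D(n) a_n + 4 a_{n-1} - 1 a_{n-2} = 0,  where D(n) = (r+n)(r+n-1) + (-1/2)(r+n) + (-5/2).
  a_n = [-4 a_{n-1} + 1 a_{n-2}] / D(n).
Since the indicial polynomial factors as (r - r_1)(r - r_2), D(n) = (r_1 + n - r_1)(r_1 + n - r_2) = n(n + 7/2).
Evaluating step by step (a_0 = 1):
  n = 1: D(1) = 1(1 + 7/2) = 9/2; numerator = -4(1) = -4; a_1 = (-4)/(9/2) = -8/9
  n = 2: D(2) = 2(2 + 7/2) = 11; numerator = -4(-8/9) + 1(1) = 41/9; a_2 = (41/9)/(11) = 41/99
  n = 3: D(3) = 3(3 + 7/2) = 39/2; numerator = -4(41/99) + 1(-8/9) = -28/11; a_3 = (-28/11)/(39/2) = -56/429

r = 5/2; a_0 = 1; a_1 = -8/9; a_2 = 41/99; a_3 = -56/429


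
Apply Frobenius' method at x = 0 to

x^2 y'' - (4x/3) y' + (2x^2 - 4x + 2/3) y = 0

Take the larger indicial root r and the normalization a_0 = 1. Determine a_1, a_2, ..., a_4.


Write in Frobenius form y'' + (p(x)/x) y' + (q(x)/x^2) y = 0:
  p(x) = -4/3,  q(x) = 2x^2 - 4x + 2/3.
Indicial equation: r(r-1) + (-4/3) r + (2/3) = 0 -> roots r_1 = 2, r_2 = 1/3.
Take r = r_1 = 2. Let y(x) = x^r sum_{n>=0} a_n x^n with a_0 = 1.
Substitute y = x^r sum a_n x^n and match x^{r+n}. The recurrence is
  D(n) a_n - 4 a_{n-1} + 2 a_{n-2} = 0,  where D(n) = (r+n)(r+n-1) + (-4/3)(r+n) + (2/3).
  a_n = [4 a_{n-1} - 2 a_{n-2}] / D(n).
Since the indicial polynomial factors as (r - r_1)(r - r_2), D(n) = (r_1 + n - r_1)(r_1 + n - r_2) = n(n + 5/3).
Evaluating step by step (a_0 = 1):
  n = 1: D(1) = 1(1 + 5/3) = 8/3; numerator = 4(1) = 4; a_1 = (4)/(8/3) = 3/2
  n = 2: D(2) = 2(2 + 5/3) = 22/3; numerator = 4(3/2) - 2(1) = 4; a_2 = (4)/(22/3) = 6/11
  n = 3: D(3) = 3(3 + 5/3) = 14; numerator = 4(6/11) - 2(3/2) = -9/11; a_3 = (-9/11)/(14) = -9/154
  n = 4: D(4) = 4(4 + 5/3) = 68/3; numerator = 4(-9/154) - 2(6/11) = -102/77; a_4 = (-102/77)/(68/3) = -9/154

r = 2; a_0 = 1; a_1 = 3/2; a_2 = 6/11; a_3 = -9/154; a_4 = -9/154
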